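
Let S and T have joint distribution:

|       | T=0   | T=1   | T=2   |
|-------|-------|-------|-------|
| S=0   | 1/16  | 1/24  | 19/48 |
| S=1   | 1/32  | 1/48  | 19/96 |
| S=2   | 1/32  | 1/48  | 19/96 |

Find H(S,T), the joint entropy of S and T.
H(S,T) = -Σ P(S,T) log₂ P(S,T), summed over the non-zero cells:
H(S,T) = -[(1/16)·log₂(1/16) + (1/24)·log₂(1/24) + (19/48)·log₂(19/48) + (1/32)·log₂(1/32) + (1/48)·log₂(1/48) + (19/96)·log₂(19/96) + (1/32)·log₂(1/32) + (1/48)·log₂(1/48) + (19/96)·log₂(19/96)]
  = 0.2500 + 0.1910 + 0.5292 + 0.1563 + 0.1164 + 0.4625 + 0.1563 + 0.1164 + 0.4625
  = 2.4406 bits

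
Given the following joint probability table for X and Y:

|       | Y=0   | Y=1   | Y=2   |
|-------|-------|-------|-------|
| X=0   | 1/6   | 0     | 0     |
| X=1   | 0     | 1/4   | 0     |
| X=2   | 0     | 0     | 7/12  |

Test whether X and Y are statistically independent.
Marginal P(X) (row sums):
  P(X=0) = 1/6 + 0 + 0 = 1/6
  P(X=1) = 0 + 1/4 + 0 = 1/4
  P(X=2) = 0 + 0 + 7/12 = 7/12
Marginal P(Y) (column sums):
  P(Y=0) = 1/6 + 0 + 0 = 1/6
  P(Y=1) = 0 + 1/4 + 0 = 1/4
  P(Y=2) = 0 + 0 + 7/12 = 7/12

X and Y are independent iff P(X=i,Y=j) = P(X=i)·P(Y=j) for every cell.
  P(X=0)·P(Y=0) = 1/6 × 1/6 = 1/36, but P(X=0,Y=0) = 1/6 ✗

No, X and Y are not independent. Quantitatively, I(X;Y) > 0:

H(X) = -[(1/6)·log₂(1/6) + (1/4)·log₂(1/4) + (7/12)·log₂(7/12)]
  = 0.4308 + 0.5000 + 0.4536
  = 1.3844 bits
H(Y) = -[(1/6)·log₂(1/6) + (1/4)·log₂(1/4) + (7/12)·log₂(7/12)]
  = 0.4308 + 0.5000 + 0.4536
  = 1.3844 bits
H(X,Y) = -[(1/6)·log₂(1/6) + (1/4)·log₂(1/4) + (7/12)·log₂(7/12)]
  = 0.4308 + 0.5000 + 0.4536
  = 1.3844 bits
I(X;Y) = H(X) + H(Y) - H(X,Y) = 1.3844 + 1.3844 - 1.3844 = 1.3844 bits > 0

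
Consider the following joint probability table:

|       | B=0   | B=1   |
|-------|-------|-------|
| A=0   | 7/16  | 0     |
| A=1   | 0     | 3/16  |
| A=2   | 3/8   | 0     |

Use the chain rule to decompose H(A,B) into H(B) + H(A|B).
By the chain rule: H(A,B) = H(B) + H(A|B)

Marginal P(B) (column sums):
  P(B=0) = 7/16 + 0 + 3/8 = 13/16
  P(B=1) = 0 + 3/16 + 0 = 3/16
H(B) = -[(13/16)·log₂(13/16) + (3/16)·log₂(3/16)]
  = 0.2434 + 0.4528
  = 0.6962 bits
H(A|B) = -Σ P(A,B)·log₂ P(A|B), where P(A|B) = P(A,B) / P(B)
  (cells with P(A,B) = 0 contribute 0)
  (A=0,B=0): P(A|B) = (7/16)/(13/16) = 7/13;  -(7/16)·log₂(7/13) = 0.3907
  (A=1,B=1): P(A|B) = (3/16)/(3/16) = 1;  -(3/16)·log₂(1) = 0.0000
  (A=2,B=0): P(A|B) = (3/8)/(13/16) = 6/13;  -(3/8)·log₂(6/13) = 0.4183
H(A|B) = 0.3907 + 0.0000 + 0.4183
  = 0.8090 bits

H(A,B) = H(B) + H(A|B) = 0.6962 + 0.8090 = 1.5052 bits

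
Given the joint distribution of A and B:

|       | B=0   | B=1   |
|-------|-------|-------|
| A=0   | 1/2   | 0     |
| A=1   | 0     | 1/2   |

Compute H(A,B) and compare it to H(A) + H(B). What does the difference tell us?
Marginal P(A) (row sums):
  P(A=0) = 1/2 + 0 = 1/2
  P(A=1) = 0 + 1/2 = 1/2
Marginal P(B) (column sums):
  P(B=0) = 1/2 + 0 = 1/2
  P(B=1) = 0 + 1/2 = 1/2

H(A,B) = -[(1/2)·log₂(1/2) + (1/2)·log₂(1/2)]
  = 0.5000 + 0.5000
  = 1.0000 bits
H(A) = -[(1/2)·log₂(1/2) + (1/2)·log₂(1/2)]
  = 0.5000 + 0.5000
  = 1.0000 bits
H(B) = -[(1/2)·log₂(1/2) + (1/2)·log₂(1/2)]
  = 0.5000 + 0.5000
  = 1.0000 bits

H(A) + H(B) = 1.0000 + 1.0000 = 2.0000 bits
Difference: H(A) + H(B) - H(A,B) = 2.0000 - 1.0000 = 1.0000 bits = I(A;B)

The difference is the mutual information; it is positive here, so A and B are dependent (knowing one reduces uncertainty about the other by 1.0000 bits).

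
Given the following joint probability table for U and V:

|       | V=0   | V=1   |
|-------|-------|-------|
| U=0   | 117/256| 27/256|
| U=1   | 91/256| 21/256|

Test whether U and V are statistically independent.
Marginal P(U) (row sums):
  P(U=0) = 117/256 + 27/256 = 9/16
  P(U=1) = 91/256 + 21/256 = 7/16
Marginal P(V) (column sums):
  P(V=0) = 117/256 + 91/256 = 13/16
  P(V=1) = 27/256 + 21/256 = 3/16

U and V are independent iff P(U=i,V=j) = P(U=i)·P(V=j) for every cell.
  P(U=0)·P(V=0) = 9/16 × 13/16 = 117/256 = P(U=0,V=0) ✓
  P(U=0)·P(V=1) = 9/16 × 3/16 = 27/256 = P(U=0,V=1) ✓
  P(U=1)·P(V=0) = 7/16 × 13/16 = 91/256 = P(U=1,V=0) ✓
  P(U=1)·P(V=1) = 7/16 × 3/16 = 21/256 = P(U=1,V=1) ✓

Yes, U and V are independent: every cell factors, so I(U;V) = 0 bits.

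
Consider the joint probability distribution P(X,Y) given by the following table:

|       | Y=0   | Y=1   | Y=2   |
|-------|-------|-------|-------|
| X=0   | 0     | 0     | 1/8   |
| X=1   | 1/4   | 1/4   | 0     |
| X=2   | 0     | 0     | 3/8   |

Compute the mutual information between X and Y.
Marginal P(X) (row sums):
  P(X=0) = 0 + 0 + 1/8 = 1/8
  P(X=1) = 1/4 + 1/4 + 0 = 1/2
  P(X=2) = 0 + 0 + 3/8 = 3/8
Marginal P(Y) (column sums):
  P(Y=0) = 0 + 1/4 + 0 = 1/4
  P(Y=1) = 0 + 1/4 + 0 = 1/4
  P(Y=2) = 1/8 + 0 + 3/8 = 1/2

H(X) = -[(1/8)·log₂(1/8) + (1/2)·log₂(1/2) + (3/8)·log₂(3/8)]
  = 0.3750 + 0.5000 + 0.5306
  = 1.4056 bits
H(Y) = -[(1/4)·log₂(1/4) + (1/4)·log₂(1/4) + (1/2)·log₂(1/2)]
  = 0.5000 + 0.5000 + 0.5000
  = 1.5000 bits
H(X,Y) = -[(1/8)·log₂(1/8) + (1/4)·log₂(1/4) + (1/4)·log₂(1/4) + (3/8)·log₂(3/8)]
  = 0.3750 + 0.5000 + 0.5000 + 0.5306
  = 1.9056 bits

I(X;Y) = H(X) + H(Y) - H(X,Y)
  = 1.4056 + 1.5000 - 1.9056
  = 1.0000 bits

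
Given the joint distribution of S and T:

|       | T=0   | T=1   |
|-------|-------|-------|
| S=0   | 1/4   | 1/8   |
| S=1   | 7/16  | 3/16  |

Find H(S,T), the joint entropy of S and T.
H(S,T) = -Σ P(S,T) log₂ P(S,T), summed over the non-zero cells:
H(S,T) = -[(1/4)·log₂(1/4) + (1/8)·log₂(1/8) + (7/16)·log₂(7/16) + (3/16)·log₂(3/16)]
  = 0.5000 + 0.3750 + 0.5218 + 0.4528
  = 1.8496 bits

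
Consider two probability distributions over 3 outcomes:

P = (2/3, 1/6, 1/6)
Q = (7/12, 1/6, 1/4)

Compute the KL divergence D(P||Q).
D(P||Q) = Σ P(i) log₂(P(i)/Q(i))
  i=0: (2/3) × log₂((2/3)/(7/12)) = (2/3) × log₂(8/7) = 0.1284
  i=1: (1/6) × log₂((1/6)/(1/6)) = (1/6) × log₂(1) = 0.0000
  i=2: (1/6) × log₂((1/6)/(1/4)) = (1/6) × log₂(2/3) = -0.0975
D(P||Q) = 0.1284 + 0.0000 - 0.0975
  = 0.0309 bits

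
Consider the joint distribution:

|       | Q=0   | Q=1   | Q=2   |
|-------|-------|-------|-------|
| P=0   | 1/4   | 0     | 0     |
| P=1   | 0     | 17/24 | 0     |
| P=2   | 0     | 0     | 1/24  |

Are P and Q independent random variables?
Marginal P(P) (row sums):
  P(P=0) = 1/4 + 0 + 0 = 1/4
  P(P=1) = 0 + 17/24 + 0 = 17/24
  P(P=2) = 0 + 0 + 1/24 = 1/24
Marginal P(Q) (column sums):
  P(Q=0) = 1/4 + 0 + 0 = 1/4
  P(Q=1) = 0 + 17/24 + 0 = 17/24
  P(Q=2) = 0 + 0 + 1/24 = 1/24

P and Q are independent iff P(P=i,Q=j) = P(P=i)·P(Q=j) for every cell.
  P(P=0)·P(Q=0) = 1/4 × 1/4 = 1/16, but P(P=0,Q=0) = 1/4 ✗

No, P and Q are not independent. Quantitatively, I(P;Q) > 0:

H(P) = -[(1/4)·log₂(1/4) + (17/24)·log₂(17/24) + (1/24)·log₂(1/24)]
  = 0.5000 + 0.3524 + 0.1910
  = 1.0434 bits
H(Q) = -[(1/4)·log₂(1/4) + (17/24)·log₂(17/24) + (1/24)·log₂(1/24)]
  = 0.5000 + 0.3524 + 0.1910
  = 1.0434 bits
H(P,Q) = -[(1/4)·log₂(1/4) + (17/24)·log₂(17/24) + (1/24)·log₂(1/24)]
  = 0.5000 + 0.3524 + 0.1910
  = 1.0434 bits
I(P;Q) = H(P) + H(Q) - H(P,Q) = 1.0434 + 1.0434 - 1.0434 = 1.0434 bits > 0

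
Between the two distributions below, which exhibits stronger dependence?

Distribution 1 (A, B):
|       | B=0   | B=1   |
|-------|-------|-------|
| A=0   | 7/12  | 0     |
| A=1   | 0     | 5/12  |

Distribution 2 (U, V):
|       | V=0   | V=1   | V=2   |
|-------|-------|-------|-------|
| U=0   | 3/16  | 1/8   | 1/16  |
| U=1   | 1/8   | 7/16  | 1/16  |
Distribution 1 (A, B):
Marginal P(A) (row sums):
  P(A=0) = 7/12 + 0 = 7/12
  P(A=1) = 0 + 5/12 = 5/12
Marginal P(B) (column sums):
  P(B=0) = 7/12 + 0 = 7/12
  P(B=1) = 0 + 5/12 = 5/12

H(A) = -[(7/12)·log₂(7/12) + (5/12)·log₂(5/12)]
  = 0.4536 + 0.5263
  = 0.9799 bits
H(B) = -[(7/12)·log₂(7/12) + (5/12)·log₂(5/12)]
  = 0.4536 + 0.5263
  = 0.9799 bits
H(A,B) = -[(7/12)·log₂(7/12) + (5/12)·log₂(5/12)]
  = 0.4536 + 0.5263
  = 0.9799 bits

I(A;B) = H(A) + H(B) - H(A,B)
  = 0.9799 + 0.9799 - 0.9799
  = 0.9799 bits

Distribution 2 (U, V):
Marginal P(U) (row sums):
  P(U=0) = 3/16 + 1/8 + 1/16 = 3/8
  P(U=1) = 1/8 + 7/16 + 1/16 = 5/8
Marginal P(V) (column sums):
  P(V=0) = 3/16 + 1/8 = 5/16
  P(V=1) = 1/8 + 7/16 = 9/16
  P(V=2) = 1/16 + 1/16 = 1/8

H(U) = -[(3/8)·log₂(3/8) + (5/8)·log₂(5/8)]
  = 0.5306 + 0.4238
  = 0.9544 bits
H(V) = -[(5/16)·log₂(5/16) + (9/16)·log₂(9/16) + (1/8)·log₂(1/8)]
  = 0.5244 + 0.4669 + 0.3750
  = 1.3663 bits
H(U,V) = -[(3/16)·log₂(3/16) + (1/8)·log₂(1/8) + (1/16)·log₂(1/16) + (1/8)·log₂(1/8) + (7/16)·log₂(7/16) + (1/16)·log₂(1/16)]
  = 0.4528 + 0.3750 + 0.2500 + 0.3750 + 0.5218 + 0.2500
  = 2.2246 bits

I(U;V) = H(U) + H(V) - H(U,V)
  = 0.9544 + 1.3663 - 2.2246
  = 0.0961 bits

I(A;B) = 0.9799 bits > I(U;V) = 0.0961 bits, so (A, B) has the higher mutual information (stronger dependence).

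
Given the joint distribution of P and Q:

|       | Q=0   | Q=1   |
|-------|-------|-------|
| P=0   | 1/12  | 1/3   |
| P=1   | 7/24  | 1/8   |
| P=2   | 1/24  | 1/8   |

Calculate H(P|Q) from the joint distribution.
Marginal P(Q) (column sums):
  P(Q=0) = 1/12 + 7/24 + 1/24 = 5/12
  P(Q=1) = 1/3 + 1/8 + 1/8 = 7/12

H(P|Q) = -Σ P(P,Q)·log₂ P(P|Q), where P(P|Q) = P(P,Q) / P(Q)
  (P=0,Q=0): P(P|Q) = (1/12)/(5/12) = 1/5;  -(1/12)·log₂(1/5) = 0.1935
  (P=0,Q=1): P(P|Q) = (1/3)/(7/12) = 4/7;  -(1/3)·log₂(4/7) = 0.2691
  (P=1,Q=0): P(P|Q) = (7/24)/(5/12) = 7/10;  -(7/24)·log₂(7/10) = 0.1501
  (P=1,Q=1): P(P|Q) = (1/8)/(7/12) = 3/14;  -(1/8)·log₂(3/14) = 0.2778
  (P=2,Q=0): P(P|Q) = (1/24)/(5/12) = 1/10;  -(1/24)·log₂(1/10) = 0.1384
  (P=2,Q=1): P(P|Q) = (1/8)/(7/12) = 3/14;  -(1/8)·log₂(3/14) = 0.2778
H(P|Q) = 0.1935 + 0.2691 + 0.1501 + 0.2778 + 0.1384 + 0.2778
  = 1.3067 bits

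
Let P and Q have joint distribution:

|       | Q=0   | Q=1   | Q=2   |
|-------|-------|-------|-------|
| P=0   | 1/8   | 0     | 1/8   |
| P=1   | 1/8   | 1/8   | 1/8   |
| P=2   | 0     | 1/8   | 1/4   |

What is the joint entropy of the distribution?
H(P,Q) = -Σ P(P,Q) log₂ P(P,Q), summed over the non-zero cells:
H(P,Q) = -[(1/8)·log₂(1/8) + (1/8)·log₂(1/8) + (1/8)·log₂(1/8) + (1/8)·log₂(1/8) + (1/8)·log₂(1/8) + (1/8)·log₂(1/8) + (1/4)·log₂(1/4)]
  = 0.3750 + 0.3750 + 0.3750 + 0.3750 + 0.3750 + 0.3750 + 0.5000
  = 2.7500 bits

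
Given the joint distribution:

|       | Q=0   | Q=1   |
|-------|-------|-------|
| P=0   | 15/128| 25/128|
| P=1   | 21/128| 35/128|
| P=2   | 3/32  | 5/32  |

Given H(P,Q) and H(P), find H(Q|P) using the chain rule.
From the chain rule: H(P,Q) = H(P) + H(Q|P)
Therefore: H(Q|P) = H(P,Q) - H(P)

H(P,Q) = -[(15/128)·log₂(15/128) + (25/128)·log₂(25/128) + (21/128)·log₂(21/128) + (35/128)·log₂(35/128) + (3/32)·log₂(3/32) + (5/32)·log₂(5/32)]
  = 0.3625 + 0.4602 + 0.4278 + 0.5115 + 0.3202 + 0.4184
  = 2.5006 bits
Marginal P(P) (row sums):
  P(P=0) = 15/128 + 25/128 = 5/16
  P(P=1) = 21/128 + 35/128 = 7/16
  P(P=2) = 3/32 + 5/32 = 1/4
H(P) = -[(5/16)·log₂(5/16) + (7/16)·log₂(7/16) + (1/4)·log₂(1/4)]
  = 0.5244 + 0.5218 + 0.5000
  = 1.5462 bits

H(Q|P) = 2.5006 - 1.5462 = 0.9544 bits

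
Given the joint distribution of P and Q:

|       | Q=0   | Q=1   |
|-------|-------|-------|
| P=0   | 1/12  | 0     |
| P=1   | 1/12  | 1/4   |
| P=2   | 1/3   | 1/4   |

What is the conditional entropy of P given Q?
Marginal P(Q) (column sums):
  P(Q=0) = 1/12 + 1/12 + 1/3 = 1/2
  P(Q=1) = 0 + 1/4 + 1/4 = 1/2

H(P|Q) = -Σ P(P,Q)·log₂ P(P|Q), where P(P|Q) = P(P,Q) / P(Q)
  (cells with P(P,Q) = 0 contribute 0)
  (P=0,Q=0): P(P|Q) = (1/12)/(1/2) = 1/6;  -(1/12)·log₂(1/6) = 0.2154
  (P=1,Q=0): P(P|Q) = (1/12)/(1/2) = 1/6;  -(1/12)·log₂(1/6) = 0.2154
  (P=1,Q=1): P(P|Q) = (1/4)/(1/2) = 1/2;  -(1/4)·log₂(1/2) = 0.2500
  (P=2,Q=0): P(P|Q) = (1/3)/(1/2) = 2/3;  -(1/3)·log₂(2/3) = 0.1950
  (P=2,Q=1): P(P|Q) = (1/4)/(1/2) = 1/2;  -(1/4)·log₂(1/2) = 0.2500
H(P|Q) = 0.2154 + 0.2154 + 0.2500 + 0.1950 + 0.2500
  = 1.1258 bits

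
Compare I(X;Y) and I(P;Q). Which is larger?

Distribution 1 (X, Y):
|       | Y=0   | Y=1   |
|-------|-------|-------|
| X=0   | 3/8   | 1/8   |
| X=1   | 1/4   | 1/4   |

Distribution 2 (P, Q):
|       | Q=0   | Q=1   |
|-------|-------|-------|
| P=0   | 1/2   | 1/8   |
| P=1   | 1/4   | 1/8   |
Distribution 1 (X, Y):
Marginal P(X) (row sums):
  P(X=0) = 3/8 + 1/8 = 1/2
  P(X=1) = 1/4 + 1/4 = 1/2
Marginal P(Y) (column sums):
  P(Y=0) = 3/8 + 1/4 = 5/8
  P(Y=1) = 1/8 + 1/4 = 3/8

H(X) = -[(1/2)·log₂(1/2) + (1/2)·log₂(1/2)]
  = 0.5000 + 0.5000
  = 1.0000 bits
H(Y) = -[(5/8)·log₂(5/8) + (3/8)·log₂(3/8)]
  = 0.4238 + 0.5306
  = 0.9544 bits
H(X,Y) = -[(3/8)·log₂(3/8) + (1/8)·log₂(1/8) + (1/4)·log₂(1/4) + (1/4)·log₂(1/4)]
  = 0.5306 + 0.3750 + 0.5000 + 0.5000
  = 1.9056 bits

I(X;Y) = H(X) + H(Y) - H(X,Y)
  = 1.0000 + 0.9544 - 1.9056
  = 0.0488 bits

Distribution 2 (P, Q):
Marginal P(P) (row sums):
  P(P=0) = 1/2 + 1/8 = 5/8
  P(P=1) = 1/4 + 1/8 = 3/8
Marginal P(Q) (column sums):
  P(Q=0) = 1/2 + 1/4 = 3/4
  P(Q=1) = 1/8 + 1/8 = 1/4

H(P) = -[(5/8)·log₂(5/8) + (3/8)·log₂(3/8)]
  = 0.4238 + 0.5306
  = 0.9544 bits
H(Q) = -[(3/4)·log₂(3/4) + (1/4)·log₂(1/4)]
  = 0.3113 + 0.5000
  = 0.8113 bits
H(P,Q) = -[(1/2)·log₂(1/2) + (1/8)·log₂(1/8) + (1/4)·log₂(1/4) + (1/8)·log₂(1/8)]
  = 0.5000 + 0.3750 + 0.5000 + 0.3750
  = 1.7500 bits

I(P;Q) = H(P) + H(Q) - H(P,Q)
  = 0.9544 + 0.8113 - 1.7500
  = 0.0157 bits

I(X;Y) = 0.0488 bits > I(P;Q) = 0.0157 bits, so (X, Y) has the higher mutual information (stronger dependence).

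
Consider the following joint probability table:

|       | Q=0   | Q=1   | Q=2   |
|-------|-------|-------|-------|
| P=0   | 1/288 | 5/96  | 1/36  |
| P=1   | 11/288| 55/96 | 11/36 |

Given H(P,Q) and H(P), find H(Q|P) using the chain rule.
From the chain rule: H(P,Q) = H(P) + H(Q|P)
Therefore: H(Q|P) = H(P,Q) - H(P)

H(P,Q) = -[(1/288)·log₂(1/288) + (5/96)·log₂(5/96) + (1/36)·log₂(1/36) + (11/288)·log₂(11/288) + (55/96)·log₂(55/96) + (11/36)·log₂(11/36)]
  = 0.0284 + 0.2220 + 0.1436 + 0.1799 + 0.4604 + 0.5227
  = 1.5570 bits
Marginal P(P) (row sums):
  P(P=0) = 1/288 + 5/96 + 1/36 = 1/12
  P(P=1) = 11/288 + 55/96 + 11/36 = 11/12
H(P) = -[(1/12)·log₂(1/12) + (11/12)·log₂(11/12)]
  = 0.2987 + 0.1151
  = 0.4138 bits

H(Q|P) = 1.5570 - 0.4138 = 1.1432 bits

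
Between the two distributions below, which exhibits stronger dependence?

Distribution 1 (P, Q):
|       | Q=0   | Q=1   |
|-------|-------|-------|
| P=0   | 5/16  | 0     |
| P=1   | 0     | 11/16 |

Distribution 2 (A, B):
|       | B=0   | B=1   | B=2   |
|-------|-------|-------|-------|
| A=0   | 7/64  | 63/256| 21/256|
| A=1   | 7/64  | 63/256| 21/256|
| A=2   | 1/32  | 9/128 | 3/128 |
Distribution 1 (P, Q):
Marginal P(P) (row sums):
  P(P=0) = 5/16 + 0 = 5/16
  P(P=1) = 0 + 11/16 = 11/16
Marginal P(Q) (column sums):
  P(Q=0) = 5/16 + 0 = 5/16
  P(Q=1) = 0 + 11/16 = 11/16

H(P) = -[(5/16)·log₂(5/16) + (11/16)·log₂(11/16)]
  = 0.5244 + 0.3716
  = 0.8960 bits
H(Q) = -[(5/16)·log₂(5/16) + (11/16)·log₂(11/16)]
  = 0.5244 + 0.3716
  = 0.8960 bits
H(P,Q) = -[(5/16)·log₂(5/16) + (11/16)·log₂(11/16)]
  = 0.5244 + 0.3716
  = 0.8960 bits

I(P;Q) = H(P) + H(Q) - H(P,Q)
  = 0.8960 + 0.8960 - 0.8960
  = 0.8960 bits

Distribution 2 (A, B):
Marginal P(A) (row sums):
  P(A=0) = 7/64 + 63/256 + 21/256 = 7/16
  P(A=1) = 7/64 + 63/256 + 21/256 = 7/16
  P(A=2) = 1/32 + 9/128 + 3/128 = 1/8
Marginal P(B) (column sums):
  P(B=0) = 7/64 + 7/64 + 1/32 = 1/4
  P(B=1) = 63/256 + 63/256 + 9/128 = 9/16
  P(B=2) = 21/256 + 21/256 + 3/128 = 3/16

H(A) = -[(7/16)·log₂(7/16) + (7/16)·log₂(7/16) + (1/8)·log₂(1/8)]
  = 0.5218 + 0.5218 + 0.3750
  = 1.4186 bits
H(B) = -[(1/4)·log₂(1/4) + (9/16)·log₂(9/16) + (3/16)·log₂(3/16)]
  = 0.5000 + 0.4669 + 0.4528
  = 1.4197 bits
H(A,B) = -[(7/64)·log₂(7/64) + (63/256)·log₂(63/256) + (21/256)·log₂(21/256) + (7/64)·log₂(7/64) + (63/256)·log₂(63/256) + (21/256)·log₂(21/256) + (1/32)·log₂(1/32) + (9/128)·log₂(9/128) + (3/128)·log₂(3/128)]
  = 0.3492 + 0.4978 + 0.2959 + 0.3492 + 0.4978 + 0.2959 + 0.1563 + 0.2693 + 0.1269
  = 2.8383 bits

I(A;B) = H(A) + H(B) - H(A,B)
  = 1.4186 + 1.4197 - 2.8383
  = 0.0000 bits

I(P;Q) = 0.8960 bits > I(A;B) = 0.0000 bits, so (P, Q) has the higher mutual information (stronger dependence).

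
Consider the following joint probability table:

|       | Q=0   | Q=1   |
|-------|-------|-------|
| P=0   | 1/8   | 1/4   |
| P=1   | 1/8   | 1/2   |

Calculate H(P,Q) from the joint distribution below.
H(P,Q) = -Σ P(P,Q) log₂ P(P,Q), summed over the non-zero cells:
H(P,Q) = -[(1/8)·log₂(1/8) + (1/4)·log₂(1/4) + (1/8)·log₂(1/8) + (1/2)·log₂(1/2)]
  = 0.3750 + 0.5000 + 0.3750 + 0.5000
  = 1.7500 bits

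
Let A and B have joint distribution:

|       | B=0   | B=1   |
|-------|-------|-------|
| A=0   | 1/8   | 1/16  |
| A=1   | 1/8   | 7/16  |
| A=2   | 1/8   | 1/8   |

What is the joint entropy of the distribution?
H(A,B) = -Σ P(A,B) log₂ P(A,B), summed over the non-zero cells:
H(A,B) = -[(1/8)·log₂(1/8) + (1/16)·log₂(1/16) + (1/8)·log₂(1/8) + (7/16)·log₂(7/16) + (1/8)·log₂(1/8) + (1/8)·log₂(1/8)]
  = 0.3750 + 0.2500 + 0.3750 + 0.5218 + 0.3750 + 0.3750
  = 2.2718 bits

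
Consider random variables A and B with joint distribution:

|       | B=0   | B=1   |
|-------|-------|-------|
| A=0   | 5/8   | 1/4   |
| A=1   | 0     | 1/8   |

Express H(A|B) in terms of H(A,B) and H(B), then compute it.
H(A|B) = H(A,B) - H(B)

Marginal P(B) (column sums):
  P(B=0) = 5/8 + 0 = 5/8
  P(B=1) = 1/4 + 1/8 = 3/8

H(A,B) = -[(5/8)·log₂(5/8) + (1/4)·log₂(1/4) + (1/8)·log₂(1/8)]
  = 0.4238 + 0.5000 + 0.3750
  = 1.2988 bits
H(B) = -[(5/8)·log₂(5/8) + (3/8)·log₂(3/8)]
  = 0.4238 + 0.5306
  = 0.9544 bits

H(A|B) = 1.2988 - 0.9544 = 0.3444 bits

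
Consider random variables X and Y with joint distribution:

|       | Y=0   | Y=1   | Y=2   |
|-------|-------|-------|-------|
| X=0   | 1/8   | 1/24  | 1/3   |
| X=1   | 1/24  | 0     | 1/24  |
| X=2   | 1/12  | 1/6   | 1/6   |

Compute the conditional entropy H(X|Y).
Marginal P(Y) (column sums):
  P(Y=0) = 1/8 + 1/24 + 1/12 = 1/4
  P(Y=1) = 1/24 + 0 + 1/6 = 5/24
  P(Y=2) = 1/3 + 1/24 + 1/6 = 13/24

H(X|Y) = -Σ P(X,Y)·log₂ P(X|Y), where P(X|Y) = P(X,Y) / P(Y)
  (cells with P(X,Y) = 0 contribute 0)
  (X=0,Y=0): P(X|Y) = (1/8)/(1/4) = 1/2;  -(1/8)·log₂(1/2) = 0.1250
  (X=0,Y=1): P(X|Y) = (1/24)/(5/24) = 1/5;  -(1/24)·log₂(1/5) = 0.0967
  (X=0,Y=2): P(X|Y) = (1/3)/(13/24) = 8/13;  -(1/3)·log₂(8/13) = 0.2335
  (X=1,Y=0): P(X|Y) = (1/24)/(1/4) = 1/6;  -(1/24)·log₂(1/6) = 0.1077
  (X=1,Y=2): P(X|Y) = (1/24)/(13/24) = 1/13;  -(1/24)·log₂(1/13) = 0.1542
  (X=2,Y=0): P(X|Y) = (1/12)/(1/4) = 1/3;  -(1/12)·log₂(1/3) = 0.1321
  (X=2,Y=1): P(X|Y) = (1/6)/(5/24) = 4/5;  -(1/6)·log₂(4/5) = 0.0537
  (X=2,Y=2): P(X|Y) = (1/6)/(13/24) = 4/13;  -(1/6)·log₂(4/13) = 0.2834
H(X|Y) = 0.1250 + 0.0967 + 0.2335 + 0.1077 + 0.1542 + 0.1321 + 0.0537 + 0.2834
  = 1.1863 bits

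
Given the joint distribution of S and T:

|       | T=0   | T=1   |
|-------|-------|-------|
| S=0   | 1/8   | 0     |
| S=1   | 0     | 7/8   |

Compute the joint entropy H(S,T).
H(S,T) = -Σ P(S,T) log₂ P(S,T), summed over the non-zero cells:
H(S,T) = -[(1/8)·log₂(1/8) + (7/8)·log₂(7/8)]
  = 0.3750 + 0.1686
  = 0.5436 bits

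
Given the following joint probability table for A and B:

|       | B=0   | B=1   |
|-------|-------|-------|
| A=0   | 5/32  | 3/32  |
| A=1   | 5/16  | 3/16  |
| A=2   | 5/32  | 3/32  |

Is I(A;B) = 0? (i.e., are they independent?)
Marginal P(A) (row sums):
  P(A=0) = 5/32 + 3/32 = 1/4
  P(A=1) = 5/16 + 3/16 = 1/2
  P(A=2) = 5/32 + 3/32 = 1/4
Marginal P(B) (column sums):
  P(B=0) = 5/32 + 5/16 + 5/32 = 5/8
  P(B=1) = 3/32 + 3/16 + 3/32 = 3/8

A and B are independent iff P(A=i,B=j) = P(A=i)·P(B=j) for every cell.
  P(A=0)·P(B=0) = 1/4 × 5/8 = 5/32 = P(A=0,B=0) ✓
  P(A=0)·P(B=1) = 1/4 × 3/8 = 3/32 = P(A=0,B=1) ✓
  P(A=1)·P(B=0) = 1/2 × 5/8 = 5/16 = P(A=1,B=0) ✓
  P(A=1)·P(B=1) = 1/2 × 3/8 = 3/16 = P(A=1,B=1) ✓
  P(A=2)·P(B=0) = 1/4 × 5/8 = 5/32 = P(A=2,B=0) ✓
  P(A=2)·P(B=1) = 1/4 × 3/8 = 3/32 = P(A=2,B=1) ✓

Yes, A and B are independent: every cell factors, so I(A;B) = 0 bits.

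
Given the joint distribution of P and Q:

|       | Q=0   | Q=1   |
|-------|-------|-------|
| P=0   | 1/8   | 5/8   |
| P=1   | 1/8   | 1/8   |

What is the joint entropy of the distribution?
H(P,Q) = -Σ P(P,Q) log₂ P(P,Q), summed over the non-zero cells:
H(P,Q) = -[(1/8)·log₂(1/8) + (5/8)·log₂(5/8) + (1/8)·log₂(1/8) + (1/8)·log₂(1/8)]
  = 0.3750 + 0.4238 + 0.3750 + 0.3750
  = 1.5488 bits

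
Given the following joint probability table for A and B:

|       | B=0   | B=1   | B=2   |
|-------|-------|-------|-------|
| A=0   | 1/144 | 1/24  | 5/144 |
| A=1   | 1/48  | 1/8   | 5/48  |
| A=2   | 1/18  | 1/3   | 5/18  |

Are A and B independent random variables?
Marginal P(A) (row sums):
  P(A=0) = 1/144 + 1/24 + 5/144 = 1/12
  P(A=1) = 1/48 + 1/8 + 5/48 = 1/4
  P(A=2) = 1/18 + 1/3 + 5/18 = 2/3
Marginal P(B) (column sums):
  P(B=0) = 1/144 + 1/48 + 1/18 = 1/12
  P(B=1) = 1/24 + 1/8 + 1/3 = 1/2
  P(B=2) = 5/144 + 5/48 + 5/18 = 5/12

A and B are independent iff P(A=i,B=j) = P(A=i)·P(B=j) for every cell.
  P(A=0)·P(B=0) = 1/12 × 1/12 = 1/144 = P(A=0,B=0) ✓
  P(A=0)·P(B=1) = 1/12 × 1/2 = 1/24 = P(A=0,B=1) ✓
  P(A=0)·P(B=2) = 1/12 × 5/12 = 5/144 = P(A=0,B=2) ✓
  P(A=1)·P(B=0) = 1/4 × 1/12 = 1/48 = P(A=1,B=0) ✓
  P(A=1)·P(B=1) = 1/4 × 1/2 = 1/8 = P(A=1,B=1) ✓
  P(A=1)·P(B=2) = 1/4 × 5/12 = 5/48 = P(A=1,B=2) ✓
  P(A=2)·P(B=0) = 2/3 × 1/12 = 1/18 = P(A=2,B=0) ✓
  P(A=2)·P(B=1) = 2/3 × 1/2 = 1/3 = P(A=2,B=1) ✓
  P(A=2)·P(B=2) = 2/3 × 5/12 = 5/18 = P(A=2,B=2) ✓

Yes, A and B are independent: every cell factors, so I(A;B) = 0 bits.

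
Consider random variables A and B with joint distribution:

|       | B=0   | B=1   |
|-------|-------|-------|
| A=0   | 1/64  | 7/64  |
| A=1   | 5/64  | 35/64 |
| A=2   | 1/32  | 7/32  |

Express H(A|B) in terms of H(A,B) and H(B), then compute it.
H(A|B) = H(A,B) - H(B)

Marginal P(B) (column sums):
  P(B=0) = 1/64 + 5/64 + 1/32 = 1/8
  P(B=1) = 7/64 + 35/64 + 7/32 = 7/8

H(A,B) = -[(1/64)·log₂(1/64) + (7/64)·log₂(7/64) + (5/64)·log₂(5/64) + (35/64)·log₂(35/64) + (1/32)·log₂(1/32) + (7/32)·log₂(7/32)]
  = 0.0938 + 0.3492 + 0.2873 + 0.4762 + 0.1563 + 0.4796
  = 1.8424 bits
H(B) = -[(1/8)·log₂(1/8) + (7/8)·log₂(7/8)]
  = 0.3750 + 0.1686
  = 0.5436 bits

H(A|B) = 1.8424 - 0.5436 = 1.2988 bits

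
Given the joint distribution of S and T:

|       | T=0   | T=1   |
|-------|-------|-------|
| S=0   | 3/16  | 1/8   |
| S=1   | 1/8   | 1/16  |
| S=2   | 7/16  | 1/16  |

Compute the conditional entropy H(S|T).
Marginal P(T) (column sums):
  P(T=0) = 3/16 + 1/8 + 7/16 = 3/4
  P(T=1) = 1/8 + 1/16 + 1/16 = 1/4

H(S|T) = -Σ P(S,T)·log₂ P(S|T), where P(S|T) = P(S,T) / P(T)
  (S=0,T=0): P(S|T) = (3/16)/(3/4) = 1/4;  -(3/16)·log₂(1/4) = 0.3750
  (S=0,T=1): P(S|T) = (1/8)/(1/4) = 1/2;  -(1/8)·log₂(1/2) = 0.1250
  (S=1,T=0): P(S|T) = (1/8)/(3/4) = 1/6;  -(1/8)·log₂(1/6) = 0.3231
  (S=1,T=1): P(S|T) = (1/16)/(1/4) = 1/4;  -(1/16)·log₂(1/4) = 0.1250
  (S=2,T=0): P(S|T) = (7/16)/(3/4) = 7/12;  -(7/16)·log₂(7/12) = 0.3402
  (S=2,T=1): P(S|T) = (1/16)/(1/4) = 1/4;  -(1/16)·log₂(1/4) = 0.1250
H(S|T) = 0.3750 + 0.1250 + 0.3231 + 0.1250 + 0.3402 + 0.1250
  = 1.4133 bits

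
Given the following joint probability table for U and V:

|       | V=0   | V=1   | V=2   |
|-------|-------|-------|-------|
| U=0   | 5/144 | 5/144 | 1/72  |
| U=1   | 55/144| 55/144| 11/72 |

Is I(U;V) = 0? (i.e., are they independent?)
Marginal P(U) (row sums):
  P(U=0) = 5/144 + 5/144 + 1/72 = 1/12
  P(U=1) = 55/144 + 55/144 + 11/72 = 11/12
Marginal P(V) (column sums):
  P(V=0) = 5/144 + 55/144 = 5/12
  P(V=1) = 5/144 + 55/144 = 5/12
  P(V=2) = 1/72 + 11/72 = 1/6

U and V are independent iff P(U=i,V=j) = P(U=i)·P(V=j) for every cell.
  P(U=0)·P(V=0) = 1/12 × 5/12 = 5/144 = P(U=0,V=0) ✓
  P(U=0)·P(V=1) = 1/12 × 5/12 = 5/144 = P(U=0,V=1) ✓
  P(U=0)·P(V=2) = 1/12 × 1/6 = 1/72 = P(U=0,V=2) ✓
  P(U=1)·P(V=0) = 11/12 × 5/12 = 55/144 = P(U=1,V=0) ✓
  P(U=1)·P(V=1) = 11/12 × 5/12 = 55/144 = P(U=1,V=1) ✓
  P(U=1)·P(V=2) = 11/12 × 1/6 = 11/72 = P(U=1,V=2) ✓

Yes, U and V are independent: every cell factors, so I(U;V) = 0 bits.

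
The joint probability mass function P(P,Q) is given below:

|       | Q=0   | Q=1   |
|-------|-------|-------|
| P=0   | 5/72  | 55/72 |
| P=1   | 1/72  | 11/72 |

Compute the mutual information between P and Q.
Marginal P(P) (row sums):
  P(P=0) = 5/72 + 55/72 = 5/6
  P(P=1) = 1/72 + 11/72 = 1/6
Marginal P(Q) (column sums):
  P(Q=0) = 5/72 + 1/72 = 1/12
  P(Q=1) = 55/72 + 11/72 = 11/12

H(P) = -[(5/6)·log₂(5/6) + (1/6)·log₂(1/6)]
  = 0.2192 + 0.4308
  = 0.6500 bits
H(Q) = -[(1/12)·log₂(1/12) + (11/12)·log₂(11/12)]
  = 0.2987 + 0.1151
  = 0.4138 bits
H(P,Q) = -[(5/72)·log₂(5/72) + (55/72)·log₂(55/72) + (1/72)·log₂(1/72) + (11/72)·log₂(11/72)]
  = 0.2672 + 0.2968 + 0.0857 + 0.4141
  = 1.0638 bits

I(P;Q) = H(P) + H(Q) - H(P,Q)
  = 0.6500 + 0.4138 - 1.0638
  = 0.0000 bits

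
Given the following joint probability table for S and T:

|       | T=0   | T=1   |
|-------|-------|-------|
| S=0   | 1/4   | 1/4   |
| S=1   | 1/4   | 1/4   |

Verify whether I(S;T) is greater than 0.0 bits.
Marginal P(S) (row sums):
  P(S=0) = 1/4 + 1/4 = 1/2
  P(S=1) = 1/4 + 1/4 = 1/2
Marginal P(T) (column sums):
  P(T=0) = 1/4 + 1/4 = 1/2
  P(T=1) = 1/4 + 1/4 = 1/2

H(S) = -[(1/2)·log₂(1/2) + (1/2)·log₂(1/2)]
  = 0.5000 + 0.5000
  = 1.0000 bits
H(T) = -[(1/2)·log₂(1/2) + (1/2)·log₂(1/2)]
  = 0.5000 + 0.5000
  = 1.0000 bits
H(S,T) = -[(1/4)·log₂(1/4) + (1/4)·log₂(1/4) + (1/4)·log₂(1/4) + (1/4)·log₂(1/4)]
  = 0.5000 + 0.5000 + 0.5000 + 0.5000
  = 2.0000 bits

I(S;T) = H(S) + H(T) - H(S,T)
  = 1.0000 + 1.0000 - 2.0000
  = 0.0000 bits

No. I(S;T) = 0.0000 bits, which is ≤ 0.0 bits.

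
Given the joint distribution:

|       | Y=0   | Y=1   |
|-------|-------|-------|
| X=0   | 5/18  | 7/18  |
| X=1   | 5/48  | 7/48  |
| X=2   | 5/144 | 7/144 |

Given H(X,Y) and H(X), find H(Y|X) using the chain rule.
From the chain rule: H(X,Y) = H(X) + H(Y|X)
Therefore: H(Y|X) = H(X,Y) - H(X)

H(X,Y) = -[(5/18)·log₂(5/18) + (7/18)·log₂(7/18) + (5/48)·log₂(5/48) + (7/48)·log₂(7/48) + (5/144)·log₂(5/144) + (7/144)·log₂(7/144)]
  = 0.5133 + 0.5299 + 0.3399 + 0.4051 + 0.1683 + 0.2121
  = 2.1686 bits
Marginal P(X) (row sums):
  P(X=0) = 5/18 + 7/18 = 2/3
  P(X=1) = 5/48 + 7/48 = 1/4
  P(X=2) = 5/144 + 7/144 = 1/12
H(X) = -[(2/3)·log₂(2/3) + (1/4)·log₂(1/4) + (1/12)·log₂(1/12)]
  = 0.3900 + 0.5000 + 0.2987
  = 1.1887 bits

H(Y|X) = 2.1686 - 1.1887 = 0.9799 bits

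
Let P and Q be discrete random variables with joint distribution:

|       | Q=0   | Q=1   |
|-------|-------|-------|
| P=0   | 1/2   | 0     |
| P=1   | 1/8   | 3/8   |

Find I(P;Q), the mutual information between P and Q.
Marginal P(P) (row sums):
  P(P=0) = 1/2 + 0 = 1/2
  P(P=1) = 1/8 + 3/8 = 1/2
Marginal P(Q) (column sums):
  P(Q=0) = 1/2 + 1/8 = 5/8
  P(Q=1) = 0 + 3/8 = 3/8

H(P) = -[(1/2)·log₂(1/2) + (1/2)·log₂(1/2)]
  = 0.5000 + 0.5000
  = 1.0000 bits
H(Q) = -[(5/8)·log₂(5/8) + (3/8)·log₂(3/8)]
  = 0.4238 + 0.5306
  = 0.9544 bits
H(P,Q) = -[(1/2)·log₂(1/2) + (1/8)·log₂(1/8) + (3/8)·log₂(3/8)]
  = 0.5000 + 0.3750 + 0.5306
  = 1.4056 bits

I(P;Q) = H(P) + H(Q) - H(P,Q)
  = 1.0000 + 0.9544 - 1.4056
  = 0.5488 bits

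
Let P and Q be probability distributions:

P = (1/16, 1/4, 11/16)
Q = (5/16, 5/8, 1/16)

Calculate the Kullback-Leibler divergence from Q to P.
D(P||Q) = Σ P(i) log₂(P(i)/Q(i))
  i=0: (1/16) × log₂((1/16)/(5/16)) = (1/16) × log₂(1/5) = -0.1451
  i=1: (1/4) × log₂((1/4)/(5/8)) = (1/4) × log₂(2/5) = -0.3305
  i=2: (11/16) × log₂((11/16)/(1/16)) = (11/16) × log₂(11) = 2.3784
D(P||Q) = -0.1451 - 0.3305 + 2.3784
  = 1.9028 bits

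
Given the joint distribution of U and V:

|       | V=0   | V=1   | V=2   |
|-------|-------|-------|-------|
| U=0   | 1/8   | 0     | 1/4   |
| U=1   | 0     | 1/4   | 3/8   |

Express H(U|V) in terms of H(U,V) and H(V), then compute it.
H(U|V) = H(U,V) - H(V)

Marginal P(V) (column sums):
  P(V=0) = 1/8 + 0 = 1/8
  P(V=1) = 0 + 1/4 = 1/4
  P(V=2) = 1/4 + 3/8 = 5/8

H(U,V) = -[(1/8)·log₂(1/8) + (1/4)·log₂(1/4) + (1/4)·log₂(1/4) + (3/8)·log₂(3/8)]
  = 0.3750 + 0.5000 + 0.5000 + 0.5306
  = 1.9056 bits
H(V) = -[(1/8)·log₂(1/8) + (1/4)·log₂(1/4) + (5/8)·log₂(5/8)]
  = 0.3750 + 0.5000 + 0.4238
  = 1.2988 bits

H(U|V) = 1.9056 - 1.2988 = 0.6068 bits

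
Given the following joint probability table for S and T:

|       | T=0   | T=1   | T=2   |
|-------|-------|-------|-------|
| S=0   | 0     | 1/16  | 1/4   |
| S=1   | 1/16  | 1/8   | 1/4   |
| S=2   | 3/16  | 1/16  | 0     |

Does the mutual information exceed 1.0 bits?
Marginal P(S) (row sums):
  P(S=0) = 0 + 1/16 + 1/4 = 5/16
  P(S=1) = 1/16 + 1/8 + 1/4 = 7/16
  P(S=2) = 3/16 + 1/16 + 0 = 1/4
Marginal P(T) (column sums):
  P(T=0) = 0 + 1/16 + 3/16 = 1/4
  P(T=1) = 1/16 + 1/8 + 1/16 = 1/4
  P(T=2) = 1/4 + 1/4 + 0 = 1/2

H(S) = -[(5/16)·log₂(5/16) + (7/16)·log₂(7/16) + (1/4)·log₂(1/4)]
  = 0.5244 + 0.5218 + 0.5000
  = 1.5462 bits
H(T) = -[(1/4)·log₂(1/4) + (1/4)·log₂(1/4) + (1/2)·log₂(1/2)]
  = 0.5000 + 0.5000 + 0.5000
  = 1.5000 bits
H(S,T) = -[(1/16)·log₂(1/16) + (1/4)·log₂(1/4) + (1/16)·log₂(1/16) + (1/8)·log₂(1/8) + (1/4)·log₂(1/4) + (3/16)·log₂(3/16) + (1/16)·log₂(1/16)]
  = 0.2500 + 0.5000 + 0.2500 + 0.3750 + 0.5000 + 0.4528 + 0.2500
  = 2.5778 bits

I(S;T) = H(S) + H(T) - H(S,T)
  = 1.5462 + 1.5000 - 2.5778
  = 0.4684 bits

No. I(S;T) = 0.4684 bits, which is ≤ 1.0 bits.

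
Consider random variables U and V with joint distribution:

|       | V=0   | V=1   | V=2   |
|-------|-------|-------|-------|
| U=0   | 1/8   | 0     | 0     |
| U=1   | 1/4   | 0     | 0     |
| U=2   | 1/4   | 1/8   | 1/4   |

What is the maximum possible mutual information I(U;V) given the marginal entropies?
The upper bound on mutual information is I(U;V) ≤ min(H(U), H(V)).

Marginal P(U) (row sums):
  P(U=0) = 1/8 + 0 + 0 = 1/8
  P(U=1) = 1/4 + 0 + 0 = 1/4
  P(U=2) = 1/4 + 1/8 + 1/4 = 5/8
Marginal P(V) (column sums):
  P(V=0) = 1/8 + 1/4 + 1/4 = 5/8
  P(V=1) = 0 + 0 + 1/8 = 1/8
  P(V=2) = 0 + 0 + 1/4 = 1/4

H(U) = -[(1/8)·log₂(1/8) + (1/4)·log₂(1/4) + (5/8)·log₂(5/8)]
  = 0.3750 + 0.5000 + 0.4238
  = 1.2988 bits
H(V) = -[(5/8)·log₂(5/8) + (1/8)·log₂(1/8) + (1/4)·log₂(1/4)]
  = 0.4238 + 0.3750 + 0.5000
  = 1.2988 bits

Maximum possible I(U;V) = min(1.2988, 1.2988) = 1.2988 bits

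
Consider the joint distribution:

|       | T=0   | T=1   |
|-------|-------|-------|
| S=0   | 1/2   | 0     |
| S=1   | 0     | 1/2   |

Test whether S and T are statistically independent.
Marginal P(S) (row sums):
  P(S=0) = 1/2 + 0 = 1/2
  P(S=1) = 0 + 1/2 = 1/2
Marginal P(T) (column sums):
  P(T=0) = 1/2 + 0 = 1/2
  P(T=1) = 0 + 1/2 = 1/2

S and T are independent iff P(S=i,T=j) = P(S=i)·P(T=j) for every cell.
  P(S=0)·P(T=0) = 1/2 × 1/2 = 1/4, but P(S=0,T=0) = 1/2 ✗

No, S and T are not independent. Quantitatively, I(S;T) > 0:

H(S) = -[(1/2)·log₂(1/2) + (1/2)·log₂(1/2)]
  = 0.5000 + 0.5000
  = 1.0000 bits
H(T) = -[(1/2)·log₂(1/2) + (1/2)·log₂(1/2)]
  = 0.5000 + 0.5000
  = 1.0000 bits
H(S,T) = -[(1/2)·log₂(1/2) + (1/2)·log₂(1/2)]
  = 0.5000 + 0.5000
  = 1.0000 bits
I(S;T) = H(S) + H(T) - H(S,T) = 1.0000 + 1.0000 - 1.0000 = 1.0000 bits > 0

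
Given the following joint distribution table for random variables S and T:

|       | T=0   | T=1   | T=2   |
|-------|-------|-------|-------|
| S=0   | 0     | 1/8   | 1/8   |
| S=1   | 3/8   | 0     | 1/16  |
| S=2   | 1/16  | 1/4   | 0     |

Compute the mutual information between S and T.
Marginal P(S) (row sums):
  P(S=0) = 0 + 1/8 + 1/8 = 1/4
  P(S=1) = 3/8 + 0 + 1/16 = 7/16
  P(S=2) = 1/16 + 1/4 + 0 = 5/16
Marginal P(T) (column sums):
  P(T=0) = 0 + 3/8 + 1/16 = 7/16
  P(T=1) = 1/8 + 0 + 1/4 = 3/8
  P(T=2) = 1/8 + 1/16 + 0 = 3/16

H(S) = -[(1/4)·log₂(1/4) + (7/16)·log₂(7/16) + (5/16)·log₂(5/16)]
  = 0.5000 + 0.5218 + 0.5244
  = 1.5462 bits
H(T) = -[(7/16)·log₂(7/16) + (3/8)·log₂(3/8) + (3/16)·log₂(3/16)]
  = 0.5218 + 0.5306 + 0.4528
  = 1.5052 bits
H(S,T) = -[(1/8)·log₂(1/8) + (1/8)·log₂(1/8) + (3/8)·log₂(3/8) + (1/16)·log₂(1/16) + (1/16)·log₂(1/16) + (1/4)·log₂(1/4)]
  = 0.3750 + 0.3750 + 0.5306 + 0.2500 + 0.2500 + 0.5000
  = 2.2806 bits

I(S;T) = H(S) + H(T) - H(S,T)
  = 1.5462 + 1.5052 - 2.2806
  = 0.7708 bits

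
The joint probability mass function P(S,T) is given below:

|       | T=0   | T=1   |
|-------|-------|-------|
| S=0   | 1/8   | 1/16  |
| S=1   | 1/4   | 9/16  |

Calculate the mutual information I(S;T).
Marginal P(S) (row sums):
  P(S=0) = 1/8 + 1/16 = 3/16
  P(S=1) = 1/4 + 9/16 = 13/16
Marginal P(T) (column sums):
  P(T=0) = 1/8 + 1/4 = 3/8
  P(T=1) = 1/16 + 9/16 = 5/8

H(S) = -[(3/16)·log₂(3/16) + (13/16)·log₂(13/16)]
  = 0.4528 + 0.2434
  = 0.6962 bits
H(T) = -[(3/8)·log₂(3/8) + (5/8)·log₂(5/8)]
  = 0.5306 + 0.4238
  = 0.9544 bits
H(S,T) = -[(1/8)·log₂(1/8) + (1/16)·log₂(1/16) + (1/4)·log₂(1/4) + (9/16)·log₂(9/16)]
  = 0.3750 + 0.2500 + 0.5000 + 0.4669
  = 1.5919 bits

I(S;T) = H(S) + H(T) - H(S,T)
  = 0.6962 + 0.9544 - 1.5919
  = 0.0587 bits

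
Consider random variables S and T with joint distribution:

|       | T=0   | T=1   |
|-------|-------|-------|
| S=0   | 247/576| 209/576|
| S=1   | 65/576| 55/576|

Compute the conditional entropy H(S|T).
Marginal P(T) (column sums):
  P(T=0) = 247/576 + 65/576 = 13/24
  P(T=1) = 209/576 + 55/576 = 11/24

H(S|T) = -Σ P(S,T)·log₂ P(S|T), where P(S|T) = P(S,T) / P(T)
  (S=0,T=0): P(S|T) = (247/576)/(13/24) = 19/24;  -(247/576)·log₂(19/24) = 0.1445
  (S=0,T=1): P(S|T) = (209/576)/(11/24) = 19/24;  -(209/576)·log₂(19/24) = 0.1223
  (S=1,T=0): P(S|T) = (65/576)/(13/24) = 5/24;  -(65/576)·log₂(5/24) = 0.2554
  (S=1,T=1): P(S|T) = (55/576)/(11/24) = 5/24;  -(55/576)·log₂(5/24) = 0.2161
H(S|T) = 0.1445 + 0.1223 + 0.2554 + 0.2161
  = 0.7383 bits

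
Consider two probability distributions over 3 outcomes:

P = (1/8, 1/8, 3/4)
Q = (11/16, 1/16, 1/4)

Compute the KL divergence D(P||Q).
D(P||Q) = Σ P(i) log₂(P(i)/Q(i))
  i=0: (1/8) × log₂((1/8)/(11/16)) = (1/8) × log₂(2/11) = -0.3074
  i=1: (1/8) × log₂((1/8)/(1/16)) = (1/8) × log₂(2) = 0.1250
  i=2: (3/4) × log₂((3/4)/(1/4)) = (3/4) × log₂(3) = 1.1887
D(P||Q) = -0.3074 + 0.1250 + 1.1887
  = 1.0063 bits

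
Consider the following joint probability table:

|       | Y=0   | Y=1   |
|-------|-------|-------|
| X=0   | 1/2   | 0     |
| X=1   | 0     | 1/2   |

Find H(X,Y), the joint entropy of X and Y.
H(X,Y) = -Σ P(X,Y) log₂ P(X,Y), summed over the non-zero cells:
H(X,Y) = -[(1/2)·log₂(1/2) + (1/2)·log₂(1/2)]
  = 0.5000 + 0.5000
  = 1.0000 bits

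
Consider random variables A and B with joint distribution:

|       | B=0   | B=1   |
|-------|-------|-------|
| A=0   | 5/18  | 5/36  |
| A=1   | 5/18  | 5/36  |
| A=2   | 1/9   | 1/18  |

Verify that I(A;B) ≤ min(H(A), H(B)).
Marginal P(A) (row sums):
  P(A=0) = 5/18 + 5/36 = 5/12
  P(A=1) = 5/18 + 5/36 = 5/12
  P(A=2) = 1/9 + 1/18 = 1/6
Marginal P(B) (column sums):
  P(B=0) = 5/18 + 5/18 + 1/9 = 2/3
  P(B=1) = 5/36 + 5/36 + 1/18 = 1/3

H(A) = -[(5/12)·log₂(5/12) + (5/12)·log₂(5/12) + (1/6)·log₂(1/6)]
  = 0.5263 + 0.5263 + 0.4308
  = 1.4834 bits
H(B) = -[(2/3)·log₂(2/3) + (1/3)·log₂(1/3)]
  = 0.3900 + 0.5283
  = 0.9183 bits
H(A,B) = -[(5/18)·log₂(5/18) + (5/36)·log₂(5/36) + (5/18)·log₂(5/18) + (5/36)·log₂(5/36) + (1/9)·log₂(1/9) + (1/18)·log₂(1/18)]
  = 0.5133 + 0.3956 + 0.5133 + 0.3956 + 0.3522 + 0.2317
  = 2.4017 bits

I(A;B) = H(A) + H(B) - H(A,B)
  = 1.4834 + 0.9183 - 2.4017
  = 0.0000 bits

min(H(A), H(B)) = min(1.4834, 0.9183) = 0.9183 bits
Since 0.0000 ≤ 0.9183, the bound is satisfied ✓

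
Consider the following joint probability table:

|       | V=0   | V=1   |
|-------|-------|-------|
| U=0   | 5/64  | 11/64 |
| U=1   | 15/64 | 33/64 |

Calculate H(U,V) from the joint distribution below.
H(U,V) = -Σ P(U,V) log₂ P(U,V), summed over the non-zero cells:
H(U,V) = -[(5/64)·log₂(5/64) + (11/64)·log₂(11/64) + (15/64)·log₂(15/64) + (33/64)·log₂(33/64)]
  = 0.2873 + 0.4367 + 0.4906 + 0.4927
  = 1.7073 bits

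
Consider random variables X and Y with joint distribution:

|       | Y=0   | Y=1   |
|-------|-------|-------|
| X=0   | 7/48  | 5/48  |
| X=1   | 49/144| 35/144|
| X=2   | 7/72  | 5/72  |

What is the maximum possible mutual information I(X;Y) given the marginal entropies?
The upper bound on mutual information is I(X;Y) ≤ min(H(X), H(Y)).

Marginal P(X) (row sums):
  P(X=0) = 7/48 + 5/48 = 1/4
  P(X=1) = 49/144 + 35/144 = 7/12
  P(X=2) = 7/72 + 5/72 = 1/6
Marginal P(Y) (column sums):
  P(Y=0) = 7/48 + 49/144 + 7/72 = 7/12
  P(Y=1) = 5/48 + 35/144 + 5/72 = 5/12

H(X) = -[(1/4)·log₂(1/4) + (7/12)·log₂(7/12) + (1/6)·log₂(1/6)]
  = 0.5000 + 0.4536 + 0.4308
  = 1.3844 bits
H(Y) = -[(7/12)·log₂(7/12) + (5/12)·log₂(5/12)]
  = 0.4536 + 0.5263
  = 0.9799 bits

Maximum possible I(X;Y) = min(1.3844, 0.9799) = 0.9799 bits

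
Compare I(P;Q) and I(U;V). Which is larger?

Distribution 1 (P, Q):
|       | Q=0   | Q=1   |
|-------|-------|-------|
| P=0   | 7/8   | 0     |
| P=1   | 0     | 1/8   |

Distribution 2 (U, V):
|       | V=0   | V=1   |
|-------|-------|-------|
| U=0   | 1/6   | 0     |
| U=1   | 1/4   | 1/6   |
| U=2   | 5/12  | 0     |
Distribution 1 (P, Q):
Marginal P(P) (row sums):
  P(P=0) = 7/8 + 0 = 7/8
  P(P=1) = 0 + 1/8 = 1/8
Marginal P(Q) (column sums):
  P(Q=0) = 7/8 + 0 = 7/8
  P(Q=1) = 0 + 1/8 = 1/8

H(P) = -[(7/8)·log₂(7/8) + (1/8)·log₂(1/8)]
  = 0.1686 + 0.3750
  = 0.5436 bits
H(Q) = -[(7/8)·log₂(7/8) + (1/8)·log₂(1/8)]
  = 0.1686 + 0.3750
  = 0.5436 bits
H(P,Q) = -[(7/8)·log₂(7/8) + (1/8)·log₂(1/8)]
  = 0.1686 + 0.3750
  = 0.5436 bits

I(P;Q) = H(P) + H(Q) - H(P,Q)
  = 0.5436 + 0.5436 - 0.5436
  = 0.5436 bits

Distribution 2 (U, V):
Marginal P(U) (row sums):
  P(U=0) = 1/6 + 0 = 1/6
  P(U=1) = 1/4 + 1/6 = 5/12
  P(U=2) = 5/12 + 0 = 5/12
Marginal P(V) (column sums):
  P(V=0) = 1/6 + 1/4 + 5/12 = 5/6
  P(V=1) = 0 + 1/6 + 0 = 1/6

H(U) = -[(1/6)·log₂(1/6) + (5/12)·log₂(5/12) + (5/12)·log₂(5/12)]
  = 0.4308 + 0.5263 + 0.5263
  = 1.4834 bits
H(V) = -[(5/6)·log₂(5/6) + (1/6)·log₂(1/6)]
  = 0.2192 + 0.4308
  = 0.6500 bits
H(U,V) = -[(1/6)·log₂(1/6) + (1/4)·log₂(1/4) + (1/6)·log₂(1/6) + (5/12)·log₂(5/12)]
  = 0.4308 + 0.5000 + 0.4308 + 0.5263
  = 1.8879 bits

I(U;V) = H(U) + H(V) - H(U,V)
  = 1.4834 + 0.6500 - 1.8879
  = 0.2455 bits

I(P;Q) = 0.5436 bits > I(U;V) = 0.2455 bits, so (P, Q) has the higher mutual information (stronger dependence).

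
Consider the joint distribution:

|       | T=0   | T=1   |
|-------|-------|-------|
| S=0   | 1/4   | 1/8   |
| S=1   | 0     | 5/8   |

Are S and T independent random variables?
Marginal P(S) (row sums):
  P(S=0) = 1/4 + 1/8 = 3/8
  P(S=1) = 0 + 5/8 = 5/8
Marginal P(T) (column sums):
  P(T=0) = 1/4 + 0 = 1/4
  P(T=1) = 1/8 + 5/8 = 3/4

S and T are independent iff P(S=i,T=j) = P(S=i)·P(T=j) for every cell.
  P(S=0)·P(T=0) = 3/8 × 1/4 = 3/32, but P(S=0,T=0) = 1/4 ✗

No, S and T are not independent. Quantitatively, I(S;T) > 0:

H(S) = -[(3/8)·log₂(3/8) + (5/8)·log₂(5/8)]
  = 0.5306 + 0.4238
  = 0.9544 bits
H(T) = -[(1/4)·log₂(1/4) + (3/4)·log₂(3/4)]
  = 0.5000 + 0.3113
  = 0.8113 bits
H(S,T) = -[(1/4)·log₂(1/4) + (1/8)·log₂(1/8) + (5/8)·log₂(5/8)]
  = 0.5000 + 0.3750 + 0.4238
  = 1.2988 bits
I(S;T) = H(S) + H(T) - H(S,T) = 0.9544 + 0.8113 - 1.2988 = 0.4669 bits > 0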